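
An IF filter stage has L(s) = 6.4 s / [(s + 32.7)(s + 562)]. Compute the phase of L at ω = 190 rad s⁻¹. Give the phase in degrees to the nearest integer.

-9 deg

∠(j190) = 90.00°
∠(j190 + 32.7) = arctan(190/32.7) = 80.23°
∠(j190 + 562) = arctan(190/562) = 18.68°
∠L(j190) = 90.00° − (80.23° + 18.68°) = -8.91°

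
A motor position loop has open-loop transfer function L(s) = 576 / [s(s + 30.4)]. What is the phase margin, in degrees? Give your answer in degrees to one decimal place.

61.3 deg

Gain crossover: |L(jω)| = 1 at ω ≈ 16.6 rad/sec.
∠L(j16.6) = −90° − arctan(16.6/30.4) ≈ -118.67°
PM = 180° + (-118.67°) = 61.33°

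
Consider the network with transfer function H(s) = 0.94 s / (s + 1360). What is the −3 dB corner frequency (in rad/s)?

For a single-pole high-pass, the −3 dB point is at the pole: ω = 1360 rad/s.

1360 rad/s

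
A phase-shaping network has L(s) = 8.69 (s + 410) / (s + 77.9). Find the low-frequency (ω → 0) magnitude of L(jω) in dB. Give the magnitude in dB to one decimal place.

L(0) = 8.69 × 410 / 77.9 = 45.737
20 log₁₀(45.737) = 33.21 dB

33.2 dB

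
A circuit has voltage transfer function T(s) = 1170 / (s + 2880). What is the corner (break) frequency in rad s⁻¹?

2880 rad s⁻¹

The single real pole at s = −2880 gives a corner at ω = 2880 rad s⁻¹.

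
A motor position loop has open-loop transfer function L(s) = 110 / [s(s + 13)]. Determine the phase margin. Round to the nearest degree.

Gain crossover: |L(jω)| = 1 at ω ≈ 7.36 rad/s.
∠L(j7.36) = −90° − arctan(7.36/13) ≈ -119.53°
PM = 180° + (-119.53°) = 60.47°

60 deg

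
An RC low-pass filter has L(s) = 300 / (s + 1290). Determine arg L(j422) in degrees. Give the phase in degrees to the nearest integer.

∠(j422 + 1290) = arctan(422/1290) = 18.11°
∠L(j422) = −18.11° = -18.11°

-18°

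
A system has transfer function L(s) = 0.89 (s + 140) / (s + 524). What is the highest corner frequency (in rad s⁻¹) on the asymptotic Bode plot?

Break frequencies occur at each pole and zero magnitude: 140 rad s⁻¹, 524 rad s⁻¹.
The highest is 524 rad s⁻¹.

524 rad s⁻¹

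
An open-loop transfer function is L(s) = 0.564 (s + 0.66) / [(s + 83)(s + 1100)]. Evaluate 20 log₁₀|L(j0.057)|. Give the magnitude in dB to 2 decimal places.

|j0.057 + 0.66| = √(0.057² + 0.66²) = 0.6625
|j0.057 + 83| = √(0.057² + 83²) = 83
|j0.057 + 1100| = √(0.057² + 1100²) = 1100
|L(j0.057)| = 0.564 × 0.6625 / (83 × 1100) = 4.0923e-06
20 log₁₀(4.0923e-06) = -107.761 dB

-107.76 dB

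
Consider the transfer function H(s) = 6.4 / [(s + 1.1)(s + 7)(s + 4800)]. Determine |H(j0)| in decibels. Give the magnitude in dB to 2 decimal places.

H(0) = 6.4 / (1.1 × 7 × 4800) = 0.00017316
20 log₁₀(0.00017316) = -75.231 dB

-75.23 dB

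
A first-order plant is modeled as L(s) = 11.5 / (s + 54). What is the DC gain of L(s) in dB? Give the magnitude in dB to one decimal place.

L(0) = 11.5 / 54 = 0.21296
20 log₁₀(0.21296) = -13.43 dB

-13.4 dB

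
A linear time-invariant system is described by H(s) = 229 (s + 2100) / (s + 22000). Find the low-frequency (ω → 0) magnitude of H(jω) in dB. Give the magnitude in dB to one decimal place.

H(0) = 229 × 2100 / 22000 = 21.859
20 log₁₀(21.859) = 26.79 dB

26.8 dB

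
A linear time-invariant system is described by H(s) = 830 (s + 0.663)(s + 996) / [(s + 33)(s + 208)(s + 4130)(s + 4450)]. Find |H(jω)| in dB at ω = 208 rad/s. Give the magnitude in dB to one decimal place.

|j208 + 0.663| = √(208² + 0.663²) = 208
|j208 + 996| = √(208² + 996²) = 1017
|j208 + 33| = √(208² + 33²) = 210.6
|j208 + 208| = √(208² + 208²) = 294.2
|j208 + 4130| = √(208² + 4130²) = 4135
|j208 + 4450| = √(208² + 4450²) = 4455
|H(j208)| = 830 × 208 × 1017 / (210.6 × 294.2 × 4135 × 4455) = 0.00015392
20 log₁₀(0.00015392) = -76.25 dB

-76.3 dB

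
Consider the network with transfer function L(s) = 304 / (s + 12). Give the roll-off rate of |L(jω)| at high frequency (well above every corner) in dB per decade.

-20 dB/decade

With 0 zeros and 1 pole, the high-frequency asymptotic slope is 20 × (0 − 1) = -20 dB/decade.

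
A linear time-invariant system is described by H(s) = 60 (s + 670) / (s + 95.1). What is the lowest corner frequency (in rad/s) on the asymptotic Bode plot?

95.1 rad/s

Break frequencies occur at each pole and zero magnitude: 95.1 rad/s, 670 rad/s.
The lowest is 95.1 rad/s.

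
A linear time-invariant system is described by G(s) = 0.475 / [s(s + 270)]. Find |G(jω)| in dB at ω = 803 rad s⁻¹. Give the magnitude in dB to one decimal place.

|j803 + 270| = √(803² + 270²) = 847.2
|j803| = 803
|G(j803)| = 0.475 / (847.2 × 803) = 6.9824e-07
20 log₁₀(6.9824e-07) = -123.12 dB

-123.1 dB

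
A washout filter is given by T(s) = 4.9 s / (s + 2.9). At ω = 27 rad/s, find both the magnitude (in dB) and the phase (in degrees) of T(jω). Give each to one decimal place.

|j27| = 27
|j27 + 2.9| = √(27² + 2.9²) = 27.16
|T(j27)| = 4.9 × 27 / 27.16 = 4.872
20 log₁₀(4.872) = 13.75 dB
∠(j27) = 90.00°
∠(j27 + 2.9) = arctan(27/2.9) = 83.87°
∠T(j27) = 90.00° − 83.87° = 6.13°

|T| = 13.8 dB, ∠T = 6.1°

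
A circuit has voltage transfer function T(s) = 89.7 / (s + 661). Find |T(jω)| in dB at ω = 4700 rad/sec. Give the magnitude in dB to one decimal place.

|j4700 + 661| = √(4700² + 661²) = 4746
|T(j4700)| = 89.7 / 4746 = 0.018899
20 log₁₀(0.018899) = -34.47 dB

-34.5 dB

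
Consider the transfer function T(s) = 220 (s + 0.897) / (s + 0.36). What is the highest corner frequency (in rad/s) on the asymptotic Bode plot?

0.897 rad/s

Break frequencies occur at each pole and zero magnitude: 0.36 rad/s, 0.897 rad/s.
The highest is 0.897 rad/s.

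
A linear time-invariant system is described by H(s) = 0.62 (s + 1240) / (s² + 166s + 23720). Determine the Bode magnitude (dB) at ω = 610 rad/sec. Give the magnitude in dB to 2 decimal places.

|j610 + 1240| = √(610² + 1240²) = 1382
|(j610)² + 166(j610) + 23720| = |-3.4838e+05 + j1.0126e+05| = 3.628e+05
|H(j610)| = 0.62 × 1382 / 3.628e+05 = 0.0023616
20 log₁₀(0.0023616) = -52.536 dB

-52.54 dB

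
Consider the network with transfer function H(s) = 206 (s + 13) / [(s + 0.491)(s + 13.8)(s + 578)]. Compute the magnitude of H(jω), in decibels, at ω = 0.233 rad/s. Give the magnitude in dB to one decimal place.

|j0.233 + 13| = √(0.233² + 13²) = 13
|j0.233 + 0.491| = √(0.233² + 0.491²) = 0.5435
|j0.233 + 13.8| = √(0.233² + 13.8²) = 13.8
|j0.233 + 578| = √(0.233² + 578²) = 578
|H(j0.233)| = 206 × 13 / (0.5435 × 13.8 × 578) = 0.61777
20 log₁₀(0.61777) = -4.18 dB

-4.2 dB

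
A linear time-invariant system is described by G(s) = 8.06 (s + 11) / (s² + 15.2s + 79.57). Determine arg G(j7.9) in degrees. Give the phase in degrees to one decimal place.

∠(j7.9 + 11) = arctan(7.9/11) = 35.69°
∠[(j7.9)² + 15.2(j7.9) + 79.57] = ∠[17.16 + j120.08] = 81.87°
∠G(j7.9) = 35.69° − 81.87° = -46.18°

-46.2°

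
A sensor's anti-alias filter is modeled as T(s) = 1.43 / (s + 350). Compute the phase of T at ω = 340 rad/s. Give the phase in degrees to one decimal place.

∠(j340 + 350) = arctan(340/350) = 44.17°
∠T(j340) = −44.17° = -44.17°

-44.2°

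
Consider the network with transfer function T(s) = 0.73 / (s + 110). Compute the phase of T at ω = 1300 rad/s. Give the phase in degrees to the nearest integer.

-85 deg

∠(j1300 + 110) = arctan(1300/110) = 85.16°
∠T(j1300) = −85.16° = -85.16°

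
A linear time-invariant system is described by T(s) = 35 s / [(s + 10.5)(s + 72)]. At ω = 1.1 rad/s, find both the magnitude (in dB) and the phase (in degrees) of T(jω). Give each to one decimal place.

|j1.1| = 1.1
|j1.1 + 10.5| = √(1.1² + 10.5²) = 10.56
|j1.1 + 72| = √(1.1² + 72²) = 72.01
|T(j1.1)| = 35 × 1.1 / (10.56 × 72.01) = 0.050643
20 log₁₀(0.050643) = -25.91 dB
∠(j1.1) = 90.00°
∠(j1.1 + 10.5) = arctan(1.1/10.5) = 5.98°
∠(j1.1 + 72) = arctan(1.1/72) = 0.88°
∠T(j1.1) = 90.00° − (5.98° + 0.88°) = 83.14°

|T| = -25.9 dB, ∠T = 83.1°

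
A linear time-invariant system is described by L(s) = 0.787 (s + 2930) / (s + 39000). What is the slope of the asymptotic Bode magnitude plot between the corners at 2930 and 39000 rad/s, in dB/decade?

20 dB/decade

In this band the factors already past their corner are: zero at 2930; net slope = 20 dB/decade.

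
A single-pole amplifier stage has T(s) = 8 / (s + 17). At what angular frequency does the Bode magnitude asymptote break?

17 rad/sec

The single real pole at s = −17 gives a corner at ω = 17 rad/sec.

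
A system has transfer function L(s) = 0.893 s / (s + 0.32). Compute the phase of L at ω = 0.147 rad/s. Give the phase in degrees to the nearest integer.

65°

∠(j0.147) = 90.00°
∠(j0.147 + 0.32) = arctan(0.147/0.32) = 24.67°
∠L(j0.147) = 90.00° − 24.67° = 65.33°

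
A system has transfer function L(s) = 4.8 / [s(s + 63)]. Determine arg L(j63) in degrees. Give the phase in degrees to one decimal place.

-135.0 deg

∠(j63 + 63) = arctan(63/63) = 45.00°
∠(j63) = 90.00°
∠L(j63) = − (45.00° + 90.00°) = -135.00°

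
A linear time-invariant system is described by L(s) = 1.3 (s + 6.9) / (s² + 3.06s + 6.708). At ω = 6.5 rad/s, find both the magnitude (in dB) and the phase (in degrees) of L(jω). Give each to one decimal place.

|L| = -10.4 dB, ∠L = -107.5°

|j6.5 + 6.9| = √(6.5² + 6.9²) = 9.479
|(j6.5)² + 3.06(j6.5) + 6.708| = |-35.542 + j19.89| = 40.73
|L(j6.5)| = 1.3 × 9.479 / 40.73 = 0.30257
20 log₁₀(0.30257) = -10.38 dB
∠(j6.5 + 6.9) = arctan(6.5/6.9) = 43.29°
∠[(j6.5)² + 3.06(j6.5) + 6.708] = ∠[-35.542 + j19.89] = 150.77°
∠L(j6.5) = 43.29° − 150.77° = -107.48°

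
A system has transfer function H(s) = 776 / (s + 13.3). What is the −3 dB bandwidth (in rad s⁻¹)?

13.3 rad s⁻¹

For a single-pole low-pass, the −3 dB point is at the pole: ω = 13.3 rad s⁻¹.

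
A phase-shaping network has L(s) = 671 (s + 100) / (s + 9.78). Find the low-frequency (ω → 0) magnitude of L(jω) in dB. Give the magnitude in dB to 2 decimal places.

L(0) = 671 × 100 / 9.78 = 6860.9
20 log₁₀(6860.9) = 76.728 dB

76.73 dB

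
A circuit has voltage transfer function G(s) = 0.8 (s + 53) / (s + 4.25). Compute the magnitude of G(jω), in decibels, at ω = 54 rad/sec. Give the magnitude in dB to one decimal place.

1.0 dB

|j54 + 53| = √(54² + 53²) = 75.66
|j54 + 4.25| = √(54² + 4.25²) = 54.17
|G(j54)| = 0.8 × 75.66 / 54.17 = 1.1175
20 log₁₀(1.1175) = 0.96 dB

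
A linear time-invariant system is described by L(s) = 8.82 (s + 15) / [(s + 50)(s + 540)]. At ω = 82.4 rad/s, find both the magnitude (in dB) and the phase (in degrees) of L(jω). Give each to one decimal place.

|j82.4 + 15| = √(82.4² + 15²) = 83.75
|j82.4 + 50| = √(82.4² + 50²) = 96.38
|j82.4 + 540| = √(82.4² + 540²) = 546.3
|L(j82.4)| = 8.82 × 83.75 / (96.38 × 546.3) = 0.014031
20 log₁₀(0.014031) = -37.06 dB
∠(j82.4 + 15) = arctan(82.4/15) = 79.68°
∠(j82.4 + 50) = arctan(82.4/50) = 58.75°
∠(j82.4 + 540) = arctan(82.4/540) = 8.68°
∠L(j82.4) = 79.68° − (58.75° + 8.68°) = 12.26°

|L| = -37.1 dB, ∠L = 12.3°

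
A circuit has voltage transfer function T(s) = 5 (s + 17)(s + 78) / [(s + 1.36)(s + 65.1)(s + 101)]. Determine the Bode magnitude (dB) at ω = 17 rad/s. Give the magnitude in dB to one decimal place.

|j17 + 17| = √(17² + 17²) = 24.04
|j17 + 78| = √(17² + 78²) = 79.83
|j17 + 1.36| = √(17² + 1.36²) = 17.05
|j17 + 65.1| = √(17² + 65.1²) = 67.28
|j17 + 101| = √(17² + 101²) = 102.4
|T(j17)| = 5 × 24.04 × 79.83 / (17.05 × 67.28 × 102.4) = 0.081654
20 log₁₀(0.081654) = -21.76 dB

-21.8 dB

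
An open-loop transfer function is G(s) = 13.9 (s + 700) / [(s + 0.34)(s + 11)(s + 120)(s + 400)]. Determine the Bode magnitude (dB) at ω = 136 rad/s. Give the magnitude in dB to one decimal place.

-103.1 dB

|j136 + 700| = √(136² + 700²) = 713.1
|j136 + 0.34| = √(136² + 0.34²) = 136
|j136 + 11| = √(136² + 11²) = 136.4
|j136 + 120| = √(136² + 120²) = 181.4
|j136 + 400| = √(136² + 400²) = 422.5
|G(j136)| = 13.9 × 713.1 / (136 × 136.4 × 181.4 × 422.5) = 6.9707e-06
20 log₁₀(6.9707e-06) = -103.13 dB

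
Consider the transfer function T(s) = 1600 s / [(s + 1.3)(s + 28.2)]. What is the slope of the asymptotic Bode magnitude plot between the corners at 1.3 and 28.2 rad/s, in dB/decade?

0 dB/decade

In this band the factors already past their corner are: 1 differentiator zero, pole at 1.3; net slope = 0 dB/decade.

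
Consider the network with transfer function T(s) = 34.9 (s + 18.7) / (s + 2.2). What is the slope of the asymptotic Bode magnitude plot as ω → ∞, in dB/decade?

0 dB/decade

With 1 zero and 1 pole, the high-frequency asymptotic slope is 20 × (1 − 1) = 0 dB/decade.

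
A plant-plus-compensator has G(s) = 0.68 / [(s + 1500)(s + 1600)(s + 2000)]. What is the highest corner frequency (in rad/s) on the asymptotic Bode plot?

Break frequencies occur at each pole and zero magnitude: 1500 rad/s, 1600 rad/s, 2000 rad/s.
The highest is 2000 rad/s.

2000 rad/s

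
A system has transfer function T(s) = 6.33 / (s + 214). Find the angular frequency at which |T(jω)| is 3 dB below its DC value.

For a single-pole low-pass, the −3 dB point is at the pole: ω = 214 rad s⁻¹.

214 rad s⁻¹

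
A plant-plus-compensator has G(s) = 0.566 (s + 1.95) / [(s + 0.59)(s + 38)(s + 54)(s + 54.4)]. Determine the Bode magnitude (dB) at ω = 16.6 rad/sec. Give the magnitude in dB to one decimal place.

|j16.6 + 1.95| = √(16.6² + 1.95²) = 16.71
|j16.6 + 0.59| = √(16.6² + 0.59²) = 16.61
|j16.6 + 38| = √(16.6² + 38²) = 41.47
|j16.6 + 54| = √(16.6² + 54²) = 56.49
|j16.6 + 54.4| = √(16.6² + 54.4²) = 56.88
|G(j16.6)| = 0.566 × 16.71 / (16.61 × 41.47 × 56.49 × 56.88) = 4.2744e-06
20 log₁₀(4.2744e-06) = -107.38 dB

-107.4 dB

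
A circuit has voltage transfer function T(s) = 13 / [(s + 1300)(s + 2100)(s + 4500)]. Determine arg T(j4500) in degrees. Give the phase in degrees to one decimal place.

∠(j4500 + 1300) = arctan(4500/1300) = 73.89°
∠(j4500 + 2100) = arctan(4500/2100) = 64.98°
∠(j4500 + 4500) = arctan(4500/4500) = 45.00°
∠T(j4500) = − (73.89° + 64.98° + 45.00°) = -183.87°

-183.9°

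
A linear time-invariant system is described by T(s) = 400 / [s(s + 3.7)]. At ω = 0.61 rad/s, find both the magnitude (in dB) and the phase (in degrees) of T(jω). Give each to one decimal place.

|j0.61 + 3.7| = √(0.61² + 3.7²) = 3.75
|j0.61| = 0.61
|T(j0.61)| = 400 / (3.75 × 0.61) = 174.87
20 log₁₀(174.87) = 44.85 dB
∠(j0.61 + 3.7) = arctan(0.61/3.7) = 9.36°
∠(j0.61) = 90.00°
∠T(j0.61) = − (9.36° + 90.00°) = -99.36°

|T| = 44.9 dB, ∠T = -99.4°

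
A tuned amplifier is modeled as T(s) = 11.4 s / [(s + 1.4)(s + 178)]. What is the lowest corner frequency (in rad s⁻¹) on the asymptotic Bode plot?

Break frequencies occur at each pole and zero magnitude: 1.4 rad s⁻¹, 178 rad s⁻¹.
The lowest is 1.4 rad s⁻¹.

1.4 rad s⁻¹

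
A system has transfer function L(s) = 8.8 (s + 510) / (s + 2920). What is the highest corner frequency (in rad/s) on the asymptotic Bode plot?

2920 rad/s

Break frequencies occur at each pole and zero magnitude: 510 rad/s, 2920 rad/s.
The highest is 2920 rad/s.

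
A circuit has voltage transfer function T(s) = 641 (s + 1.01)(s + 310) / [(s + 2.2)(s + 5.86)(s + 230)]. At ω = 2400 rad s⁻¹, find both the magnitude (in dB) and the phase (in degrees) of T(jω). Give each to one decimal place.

|j2400 + 1.01| = √(2400² + 1.01²) = 2400
|j2400 + 310| = √(2400² + 310²) = 2420
|j2400 + 2.2| = √(2400² + 2.2²) = 2400
|j2400 + 5.86| = √(2400² + 5.86²) = 2400
|j2400 + 230| = √(2400² + 230²) = 2411
|T(j2400)| = 641 × 2400 × 2420 / (2400 × 2400 × 2411) = 0.26807
20 log₁₀(0.26807) = -11.43 dB
∠(j2400 + 1.01) = arctan(2400/1.01) = 89.98°
∠(j2400 + 310) = arctan(2400/310) = 82.64°
∠(j2400 + 2.2) = arctan(2400/2.2) = 89.95°
∠(j2400 + 5.86) = arctan(2400/5.86) = 89.86°
∠(j2400 + 230) = arctan(2400/230) = 84.53°
∠T(j2400) = 89.98° + 82.64° − (89.95° + 89.86° + 84.53°) = -91.72°

|T| = -11.4 dB, ∠T = -91.7 deg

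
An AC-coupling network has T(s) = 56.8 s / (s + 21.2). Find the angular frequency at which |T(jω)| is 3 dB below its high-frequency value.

21.2 rad/s

For a single-pole high-pass, the −3 dB point is at the pole: ω = 21.2 rad/s.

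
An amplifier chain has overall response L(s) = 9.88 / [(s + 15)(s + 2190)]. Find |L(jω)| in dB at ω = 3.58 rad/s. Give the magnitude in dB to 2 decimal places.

|j3.58 + 15| = √(3.58² + 15²) = 15.42
|j3.58 + 2190| = √(3.58² + 2190²) = 2190
|L(j3.58)| = 9.88 / (15.42 × 2190) = 0.00029254
20 log₁₀(0.00029254) = -70.676 dB

-70.68 dB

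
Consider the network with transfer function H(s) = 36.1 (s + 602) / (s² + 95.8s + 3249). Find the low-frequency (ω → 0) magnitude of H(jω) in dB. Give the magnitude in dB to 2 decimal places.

16.51 dB

H(0) = 36.1 × 602 / 3249 = 6.6889
20 log₁₀(6.6889) = 16.507 dB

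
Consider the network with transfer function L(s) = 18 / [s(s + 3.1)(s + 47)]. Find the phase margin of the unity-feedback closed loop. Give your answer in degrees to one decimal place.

Gain crossover: |L(jω)| = 1 at ω ≈ 0.123 rad/s.
∠L(j0.123) = −90° − arctan(0.123/3.1) − arctan(0.123/47) ≈ -92.43°
PM = 180° + (-92.43°) = 87.57°

87.6°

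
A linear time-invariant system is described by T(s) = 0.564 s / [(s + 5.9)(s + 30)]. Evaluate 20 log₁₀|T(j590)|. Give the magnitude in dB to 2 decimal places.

-60.40 dB

|j590| = 590
|j590 + 5.9| = √(590² + 5.9²) = 590
|j590 + 30| = √(590² + 30²) = 590.8
|T(j590)| = 0.564 × 590 / (590 × 590.8) = 0.00095465
20 log₁₀(0.00095465) = -60.403 dB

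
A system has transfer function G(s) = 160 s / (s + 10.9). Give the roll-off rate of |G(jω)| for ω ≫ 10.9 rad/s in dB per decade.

0 dB/decade

With 1 zero and 1 pole, the high-frequency asymptotic slope is 20 × (1 − 1) = 0 dB/decade.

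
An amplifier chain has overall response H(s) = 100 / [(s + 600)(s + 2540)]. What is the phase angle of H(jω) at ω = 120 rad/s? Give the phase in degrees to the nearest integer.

-14°

∠(j120 + 600) = arctan(120/600) = 11.31°
∠(j120 + 2540) = arctan(120/2540) = 2.70°
∠H(j120) = − (11.31° + 2.70°) = -14.01°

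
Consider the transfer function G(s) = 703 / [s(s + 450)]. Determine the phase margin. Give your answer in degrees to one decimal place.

Gain crossover: |G(jω)| = 1 at ω ≈ 1.56 rad/s.
∠G(j1.56) = −90° − arctan(1.56/450) ≈ -90.20°
PM = 180° + (-90.20°) = 89.80°

89.8°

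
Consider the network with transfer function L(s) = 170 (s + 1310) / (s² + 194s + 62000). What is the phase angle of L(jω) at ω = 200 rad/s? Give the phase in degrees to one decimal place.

-51.8 deg

∠(j200 + 1310) = arctan(200/1310) = 8.68°
∠[(j200)² + 194(j200) + 62000] = ∠[22000 + j38800] = 60.45°
∠L(j200) = 8.68° − 60.45° = -51.77°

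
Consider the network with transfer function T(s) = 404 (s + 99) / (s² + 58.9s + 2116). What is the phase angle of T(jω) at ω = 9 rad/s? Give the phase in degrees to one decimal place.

∠(j9 + 99) = arctan(9/99) = 5.19°
∠[(j9)² + 58.9(j9) + 2116] = ∠[2035 + j530.1] = 14.60°
∠T(j9) = 5.19° − 14.60° = -9.41°

-9.4°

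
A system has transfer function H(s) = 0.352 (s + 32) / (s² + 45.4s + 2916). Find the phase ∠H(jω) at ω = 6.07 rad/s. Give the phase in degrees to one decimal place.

∠(j6.07 + 32) = arctan(6.07/32) = 10.74°
∠[(j6.07)² + 45.4(j6.07) + 2916] = ∠[2879.2 + j275.58] = 5.47°
∠H(j6.07) = 10.74° − 5.47° = 5.27°

5.3°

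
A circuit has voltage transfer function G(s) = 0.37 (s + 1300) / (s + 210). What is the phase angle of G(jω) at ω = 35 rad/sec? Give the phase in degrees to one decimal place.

-7.9°

∠(j35 + 1300) = arctan(35/1300) = 1.54°
∠(j35 + 210) = arctan(35/210) = 9.46°
∠G(j35) = 1.54° − 9.46° = -7.92°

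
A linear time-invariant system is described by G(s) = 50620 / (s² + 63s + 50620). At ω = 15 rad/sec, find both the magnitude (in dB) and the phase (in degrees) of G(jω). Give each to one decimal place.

|G| = 0.0 dB, ∠G = -1.1°

|(j15)² + 63(j15) + 50620| = |50395 + j945| = 5.04e+04
|G(j15)| = 50620 / 5.04e+04 = 1.0043
20 log₁₀(1.0043) = 0.04 dB
∠[(j15)² + 63(j15) + 50620] = ∠[50395 + j945] = 1.07°
∠G(j15) = −1.07° = -1.07°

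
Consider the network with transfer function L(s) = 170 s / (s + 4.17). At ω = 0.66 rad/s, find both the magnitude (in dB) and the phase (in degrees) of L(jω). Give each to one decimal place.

|L| = 28.5 dB, ∠L = 81.0°

|j0.66| = 0.66
|j0.66 + 4.17| = √(0.66² + 4.17²) = 4.222
|L(j0.66)| = 170 × 0.66 / 4.222 = 26.576
20 log₁₀(26.576) = 28.49 dB
∠(j0.66) = 90.00°
∠(j0.66 + 4.17) = arctan(0.66/4.17) = 8.99°
∠L(j0.66) = 90.00° − 8.99° = 81.01°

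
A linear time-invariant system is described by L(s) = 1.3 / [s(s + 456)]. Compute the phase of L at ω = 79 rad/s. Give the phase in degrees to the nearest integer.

-100°

∠(j79 + 456) = arctan(79/456) = 9.83°
∠(j79) = 90.00°
∠L(j79) = − (9.83° + 90.00°) = -99.83°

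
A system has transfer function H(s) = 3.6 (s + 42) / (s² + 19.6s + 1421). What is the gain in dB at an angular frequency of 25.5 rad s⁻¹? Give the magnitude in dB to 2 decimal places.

|j25.5 + 42| = √(25.5² + 42²) = 49.14
|(j25.5)² + 19.6(j25.5) + 1421| = |770.75 + j499.8| = 918.6
|H(j25.5)| = 3.6 × 49.14 / 918.6 = 0.19256
20 log₁₀(0.19256) = -14.309 dB

-14.31 dB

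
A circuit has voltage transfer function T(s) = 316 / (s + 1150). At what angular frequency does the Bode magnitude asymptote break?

The single real pole at s = −1150 gives a corner at ω = 1150 rad/sec.

1150 rad/sec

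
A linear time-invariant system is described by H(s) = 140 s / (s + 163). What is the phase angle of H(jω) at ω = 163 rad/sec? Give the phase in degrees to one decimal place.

45.0°

∠(j163) = 90.00°
∠(j163 + 163) = arctan(163/163) = 45.00°
∠H(j163) = 90.00° − 45.00° = 45.00°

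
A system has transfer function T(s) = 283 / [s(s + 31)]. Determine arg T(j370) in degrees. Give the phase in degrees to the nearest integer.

∠(j370 + 31) = arctan(370/31) = 85.21°
∠(j370) = 90.00°
∠T(j370) = − (85.21° + 90.00°) = -175.21°

-175°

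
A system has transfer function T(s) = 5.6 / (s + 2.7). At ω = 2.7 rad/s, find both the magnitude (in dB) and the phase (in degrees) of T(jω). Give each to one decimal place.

|T| = 3.3 dB, ∠T = -45.0 deg

|j2.7 + 2.7| = √(2.7² + 2.7²) = 3.818
|T(j2.7)| = 5.6 / 3.818 = 1.4666
20 log₁₀(1.4666) = 3.33 dB
∠(j2.7 + 2.7) = arctan(2.7/2.7) = 45.00°
∠T(j2.7) = −45.00° = -45.00°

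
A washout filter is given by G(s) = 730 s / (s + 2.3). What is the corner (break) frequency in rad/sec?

2.3 rad/sec

The single real pole at s = −2.3 gives a corner at ω = 2.3 rad/sec.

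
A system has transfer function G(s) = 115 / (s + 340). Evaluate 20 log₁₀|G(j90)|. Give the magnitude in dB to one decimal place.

|j90 + 340| = √(90² + 340²) = 351.7
|G(j90)| = 115 / 351.7 = 0.32697
20 log₁₀(0.32697) = -9.71 dB

-9.7 dB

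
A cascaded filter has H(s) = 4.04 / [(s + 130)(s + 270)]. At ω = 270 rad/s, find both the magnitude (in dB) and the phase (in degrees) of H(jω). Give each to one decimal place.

|j270 + 130| = √(270² + 130²) = 299.7
|j270 + 270| = √(270² + 270²) = 381.8
|H(j270)| = 4.04 / (299.7 × 381.8) = 3.5307e-05
20 log₁₀(3.5307e-05) = -89.04 dB
∠(j270 + 130) = arctan(270/130) = 64.29°
∠(j270 + 270) = arctan(270/270) = 45.00°
∠H(j270) = − (64.29° + 45.00°) = -109.29°

|H| = -89.0 dB, ∠H = -109.3°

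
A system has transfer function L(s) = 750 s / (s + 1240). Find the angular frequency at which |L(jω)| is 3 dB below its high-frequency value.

1240 rad s⁻¹

For a single-pole high-pass, the −3 dB point is at the pole: ω = 1240 rad s⁻¹.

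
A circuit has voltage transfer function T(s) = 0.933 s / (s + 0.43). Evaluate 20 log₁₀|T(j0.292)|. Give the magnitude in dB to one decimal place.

-5.6 dB

|j0.292| = 0.292
|j0.292 + 0.43| = √(0.292² + 0.43²) = 0.5198
|T(j0.292)| = 0.933 × 0.292 / 0.5198 = 0.52414
20 log₁₀(0.52414) = -5.61 dB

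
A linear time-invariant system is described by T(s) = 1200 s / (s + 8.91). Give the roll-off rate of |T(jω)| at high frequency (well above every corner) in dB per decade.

0 dB/decade

With 1 zero and 1 pole, the high-frequency asymptotic slope is 20 × (1 − 1) = 0 dB/decade.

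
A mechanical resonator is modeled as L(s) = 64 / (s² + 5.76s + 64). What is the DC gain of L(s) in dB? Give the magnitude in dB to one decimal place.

0.0 dB

L(0) = 64 / 64 = 1
20 log₁₀(1) = 0.00 dB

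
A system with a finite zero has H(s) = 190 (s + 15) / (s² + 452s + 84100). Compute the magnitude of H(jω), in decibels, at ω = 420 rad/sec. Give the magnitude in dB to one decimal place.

-8.4 dB

|j420 + 15| = √(420² + 15²) = 420.3
|(j420)² + 452(j420) + 84100| = |-92300 + j1.8984e+05| = 2.111e+05
|H(j420)| = 190 × 420.3 / 2.111e+05 = 0.37828
20 log₁₀(0.37828) = -8.44 dB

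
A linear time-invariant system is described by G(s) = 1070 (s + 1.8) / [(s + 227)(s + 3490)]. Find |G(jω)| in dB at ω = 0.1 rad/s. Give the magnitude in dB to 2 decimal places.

|j0.1 + 1.8| = √(0.1² + 1.8²) = 1.803
|j0.1 + 227| = √(0.1² + 227²) = 227
|j0.1 + 3490| = √(0.1² + 3490²) = 3490
|G(j0.1)| = 1070 × 1.803 / (227 × 3490) = 0.0024349
20 log₁₀(0.0024349) = -52.271 dB

-52.27 dB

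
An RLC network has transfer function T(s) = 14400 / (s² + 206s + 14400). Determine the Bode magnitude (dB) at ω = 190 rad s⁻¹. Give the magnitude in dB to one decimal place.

|(j190)² + 206(j190) + 14400| = |-21700 + j39140| = 4.475e+04
|T(j190)| = 14400 / 4.475e+04 = 0.32177
20 log₁₀(0.32177) = -9.85 dB

-9.8 dB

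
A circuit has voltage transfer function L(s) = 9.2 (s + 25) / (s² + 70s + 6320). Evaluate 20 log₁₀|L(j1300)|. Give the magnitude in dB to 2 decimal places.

-42.98 dB

|j1300 + 25| = √(1300² + 25²) = 1300
|(j1300)² + 70(j1300) + 6320| = |-1.6837e+06 + j91000| = 1.686e+06
|L(j1300)| = 9.2 × 1300 / 1.686e+06 = 0.0070944
20 log₁₀(0.0070944) = -42.982 dB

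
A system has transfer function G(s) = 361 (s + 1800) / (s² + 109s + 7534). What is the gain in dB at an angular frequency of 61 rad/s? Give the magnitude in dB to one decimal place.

|j61 + 1800| = √(61² + 1800²) = 1801
|(j61)² + 109(j61) + 7534| = |3813 + j6649| = 7665
|G(j61)| = 361 × 1801 / 7665 = 84.827
20 log₁₀(84.827) = 38.57 dB

38.6 dB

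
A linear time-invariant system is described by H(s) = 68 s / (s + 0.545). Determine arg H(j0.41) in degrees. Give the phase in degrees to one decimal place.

53.0 deg

∠(j0.41) = 90.00°
∠(j0.41 + 0.545) = arctan(0.41/0.545) = 36.95°
∠H(j0.41) = 90.00° − 36.95° = 53.05°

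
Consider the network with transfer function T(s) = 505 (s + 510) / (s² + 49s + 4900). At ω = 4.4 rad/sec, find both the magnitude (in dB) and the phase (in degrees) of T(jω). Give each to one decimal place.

|j4.4 + 510| = √(4.4² + 510²) = 510
|(j4.4)² + 49(j4.4) + 4900| = |4880.6 + j215.6| = 4885
|T(j4.4)| = 505 × 510 / 4885 = 52.72
20 log₁₀(52.72) = 34.44 dB
∠(j4.4 + 510) = arctan(4.4/510) = 0.49°
∠[(j4.4)² + 49(j4.4) + 4900] = ∠[4880.6 + j215.6] = 2.53°
∠T(j4.4) = 0.49° − 2.53° = -2.04°

|T| = 34.4 dB, ∠T = -2.0 deg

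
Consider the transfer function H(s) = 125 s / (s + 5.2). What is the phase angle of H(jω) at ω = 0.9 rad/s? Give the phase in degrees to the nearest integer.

80°

∠(j0.9) = 90.00°
∠(j0.9 + 5.2) = arctan(0.9/5.2) = 9.82°
∠H(j0.9) = 90.00° − 9.82° = 80.18°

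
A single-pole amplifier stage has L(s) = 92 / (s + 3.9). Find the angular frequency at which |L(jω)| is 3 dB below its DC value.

3.9 rad/s

For a single-pole low-pass, the −3 dB point is at the pole: ω = 3.9 rad/s.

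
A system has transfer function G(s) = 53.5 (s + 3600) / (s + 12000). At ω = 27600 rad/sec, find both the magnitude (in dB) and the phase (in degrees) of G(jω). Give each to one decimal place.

|G| = 33.9 dB, ∠G = 16.1°

|j27600 + 3600| = √(27600² + 3600²) = 2.783e+04
|j27600 + 12000| = √(27600² + 12000²) = 3.01e+04
|G(j27600)| = 53.5 × 2.783e+04 / 3.01e+04 = 49.479
20 log₁₀(49.479) = 33.89 dB
∠(j27600 + 3600) = arctan(27600/3600) = 82.57°
∠(j27600 + 12000) = arctan(27600/12000) = 66.50°
∠G(j27600) = 82.57° − 66.50° = 16.07°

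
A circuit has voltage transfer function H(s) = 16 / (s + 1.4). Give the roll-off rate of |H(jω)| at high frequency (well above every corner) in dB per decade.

With 0 zeros and 1 pole, the high-frequency asymptotic slope is 20 × (0 − 1) = -20 dB/decade.

-20 dB/decade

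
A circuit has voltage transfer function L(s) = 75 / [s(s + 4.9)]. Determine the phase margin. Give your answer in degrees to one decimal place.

Gain crossover: |L(jω)| = 1 at ω ≈ 8 rad/s.
∠L(j8) = −90° − arctan(8/4.9) ≈ -148.50°
PM = 180° + (-148.50°) = 31.50°

31.5°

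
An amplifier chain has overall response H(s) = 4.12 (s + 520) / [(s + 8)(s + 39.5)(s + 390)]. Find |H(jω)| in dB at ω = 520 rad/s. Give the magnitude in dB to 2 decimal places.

-95.30 dB

|j520 + 520| = √(520² + 520²) = 735.4
|j520 + 8| = √(520² + 8²) = 520.1
|j520 + 39.5| = √(520² + 39.5²) = 521.5
|j520 + 390| = √(520² + 390²) = 650
|H(j520)| = 4.12 × 735.4 / (520.1 × 521.5 × 650) = 1.7187e-05
20 log₁₀(1.7187e-05) = -95.296 dB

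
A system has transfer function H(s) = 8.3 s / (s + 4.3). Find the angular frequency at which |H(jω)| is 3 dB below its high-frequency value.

For a single-pole high-pass, the −3 dB point is at the pole: ω = 4.3 rad/s.

4.3 rad/s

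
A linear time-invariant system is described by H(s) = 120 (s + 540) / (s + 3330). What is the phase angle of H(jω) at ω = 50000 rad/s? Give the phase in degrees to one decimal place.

∠(j50000 + 540) = arctan(50000/540) = 89.38°
∠(j50000 + 3330) = arctan(50000/3330) = 86.19°
∠H(j50000) = 89.38° − 86.19° = 3.19°

3.2°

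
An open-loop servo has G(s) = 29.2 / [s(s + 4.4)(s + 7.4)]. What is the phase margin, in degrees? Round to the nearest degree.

Gain crossover: |G(jω)| = 1 at ω ≈ 0.874 rad/s.
∠G(j0.874) = −90° − arctan(0.874/4.4) − arctan(0.874/7.4) ≈ -107.96°
PM = 180° + (-107.96°) = 72.04°

72 deg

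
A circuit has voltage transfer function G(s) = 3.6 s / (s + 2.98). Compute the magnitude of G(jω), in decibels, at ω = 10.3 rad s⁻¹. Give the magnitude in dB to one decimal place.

|j10.3| = 10.3
|j10.3 + 2.98| = √(10.3² + 2.98²) = 10.72
|G(j10.3)| = 3.6 × 10.3 / 10.72 = 3.4582
20 log₁₀(3.4582) = 10.78 dB

10.8 dB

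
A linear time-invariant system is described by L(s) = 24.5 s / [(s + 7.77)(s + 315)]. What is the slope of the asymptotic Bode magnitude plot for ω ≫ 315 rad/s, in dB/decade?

-20 dB/decade

With 1 zero and 2 poles, the high-frequency asymptotic slope is 20 × (1 − 2) = -20 dB/decade.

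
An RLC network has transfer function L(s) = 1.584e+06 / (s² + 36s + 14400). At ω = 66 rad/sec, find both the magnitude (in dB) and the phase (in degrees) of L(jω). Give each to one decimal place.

|L| = 43.7 dB, ∠L = -13.3°

|(j66)² + 36(j66) + 14400| = |10044 + j2376| = 1.032e+04
|L(j66)| = 1.584e+06 / 1.032e+04 = 153.47
20 log₁₀(153.47) = 43.72 dB
∠[(j66)² + 36(j66) + 14400] = ∠[10044 + j2376] = 13.31°
∠L(j66) = −13.31° = -13.31°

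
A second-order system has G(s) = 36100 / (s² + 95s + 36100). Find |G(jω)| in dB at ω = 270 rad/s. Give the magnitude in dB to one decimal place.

|(j270)² + 95(j270) + 36100| = |-36800 + j25650| = 4.486e+04
|G(j270)| = 36100 / 4.486e+04 = 0.80478
20 log₁₀(0.80478) = -1.89 dB

-1.9 dB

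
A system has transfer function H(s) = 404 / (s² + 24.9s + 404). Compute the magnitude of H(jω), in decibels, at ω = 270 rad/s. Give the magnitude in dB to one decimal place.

-45.1 dB

|(j270)² + 24.9(j270) + 404| = |-72496 + j6723| = 7.281e+04
|H(j270)| = 404 / 7.281e+04 = 0.0055489
20 log₁₀(0.0055489) = -45.12 dB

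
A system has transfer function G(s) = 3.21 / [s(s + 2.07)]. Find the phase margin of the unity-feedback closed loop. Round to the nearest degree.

58°

Gain crossover: |G(jω)| = 1 at ω ≈ 1.31 rad/sec.
∠G(j1.31) = −90° − arctan(1.31/2.07) ≈ -122.33°
PM = 180° + (-122.33°) = 57.67°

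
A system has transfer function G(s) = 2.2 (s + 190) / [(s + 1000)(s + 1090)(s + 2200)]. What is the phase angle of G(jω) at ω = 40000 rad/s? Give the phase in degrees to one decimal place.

∠(j40000 + 190) = arctan(40000/190) = 89.73°
∠(j40000 + 1000) = arctan(40000/1000) = 88.57°
∠(j40000 + 1090) = arctan(40000/1090) = 88.44°
∠(j40000 + 2200) = arctan(40000/2200) = 86.85°
∠G(j40000) = 89.73° − (88.57° + 88.44° + 86.85°) = -174.13°

-174.1°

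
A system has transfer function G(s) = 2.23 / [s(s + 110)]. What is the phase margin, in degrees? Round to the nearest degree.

Gain crossover: |G(jω)| = 1 at ω ≈ 0.0203 rad/sec.
∠G(j0.0203) = −90° − arctan(0.0203/110) ≈ -90.01°
PM = 180° + (-90.01°) = 89.99°

90°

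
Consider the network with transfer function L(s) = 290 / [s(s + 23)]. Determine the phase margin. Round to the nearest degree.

Gain crossover: |L(jω)| = 1 at ω ≈ 11.3 rad/s.
∠L(j11.3) = −90° − arctan(11.3/23) ≈ -116.19°
PM = 180° + (-116.19°) = 63.81°

64°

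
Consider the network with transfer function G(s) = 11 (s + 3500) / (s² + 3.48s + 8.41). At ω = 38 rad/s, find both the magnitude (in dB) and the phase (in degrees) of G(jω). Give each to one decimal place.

|j38 + 3500| = √(38² + 3500²) = 3500
|(j38)² + 3.48(j38) + 8.41| = |-1435.6 + j132.24| = 1442
|G(j38)| = 11 × 3500 / 1442 = 26.707
20 log₁₀(26.707) = 28.53 dB
∠(j38 + 3500) = arctan(38/3500) = 0.62°
∠[(j38)² + 3.48(j38) + 8.41] = ∠[-1435.6 + j132.24] = 174.74°
∠G(j38) = 0.62° − 174.74° = -174.11°

|G| = 28.5 dB, ∠G = -174.1°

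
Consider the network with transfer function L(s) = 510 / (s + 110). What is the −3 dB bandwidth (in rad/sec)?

For a single-pole low-pass, the −3 dB point is at the pole: ω = 110 rad/sec.

110 rad/sec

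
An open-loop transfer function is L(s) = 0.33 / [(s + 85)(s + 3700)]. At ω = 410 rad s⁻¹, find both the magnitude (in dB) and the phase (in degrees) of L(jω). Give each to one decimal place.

|j410 + 85| = √(410² + 85²) = 418.7
|j410 + 3700| = √(410² + 3700²) = 3723
|L(j410)| = 0.33 / (418.7 × 3723) = 2.1171e-07
20 log₁₀(2.1171e-07) = -133.49 dB
∠(j410 + 85) = arctan(410/85) = 78.29°
∠(j410 + 3700) = arctan(410/3700) = 6.32°
∠L(j410) = − (78.29° + 6.32°) = -84.61°

|L| = -133.5 dB, ∠L = -84.6°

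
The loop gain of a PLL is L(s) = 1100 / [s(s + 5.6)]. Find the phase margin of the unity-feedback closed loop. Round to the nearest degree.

10°

Gain crossover: |L(jω)| = 1 at ω ≈ 32.9 rad s⁻¹.
∠L(j32.9) = −90° − arctan(32.9/5.6) ≈ -170.35°
PM = 180° + (-170.35°) = 9.65°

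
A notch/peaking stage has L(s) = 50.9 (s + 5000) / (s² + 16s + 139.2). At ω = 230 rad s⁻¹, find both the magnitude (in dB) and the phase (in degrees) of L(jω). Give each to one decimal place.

|j230 + 5000| = √(230² + 5000²) = 5005
|(j230)² + 16(j230) + 139.2| = |-52761 + j3680| = 5.289e+04
|L(j230)| = 50.9 × 5005 / 5.289e+04 = 4.8171
20 log₁₀(4.8171) = 13.66 dB
∠(j230 + 5000) = arctan(230/5000) = 2.63°
∠[(j230)² + 16(j230) + 139.2] = ∠[-52761 + j3680] = 176.01°
∠L(j230) = 2.63° − 176.01° = -173.38°

|L| = 13.7 dB, ∠L = -173.4°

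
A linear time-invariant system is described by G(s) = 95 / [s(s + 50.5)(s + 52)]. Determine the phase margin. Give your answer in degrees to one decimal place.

Gain crossover: |G(jω)| = 1 at ω ≈ 0.0362 rad/s.
∠G(j0.0362) = −90° − arctan(0.0362/50.5) − arctan(0.0362/52) ≈ -90.08°
PM = 180° + (-90.08°) = 89.92°

89.9°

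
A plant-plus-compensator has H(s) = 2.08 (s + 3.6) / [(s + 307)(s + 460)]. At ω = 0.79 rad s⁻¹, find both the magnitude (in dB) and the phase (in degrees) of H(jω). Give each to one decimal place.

|j0.79 + 3.6| = √(0.79² + 3.6²) = 3.686
|j0.79 + 307| = √(0.79² + 307²) = 307
|j0.79 + 460| = √(0.79² + 460²) = 460
|H(j0.79)| = 2.08 × 3.686 / (307 × 460) = 5.4285e-05
20 log₁₀(5.4285e-05) = -85.31 dB
∠(j0.79 + 3.6) = arctan(0.79/3.6) = 12.38°
∠(j0.79 + 307) = arctan(0.79/307) = 0.15°
∠(j0.79 + 460) = arctan(0.79/460) = 0.10°
∠H(j0.79) = 12.38° − (0.15° + 0.10°) = 12.13°

|H| = -85.3 dB, ∠H = 12.1°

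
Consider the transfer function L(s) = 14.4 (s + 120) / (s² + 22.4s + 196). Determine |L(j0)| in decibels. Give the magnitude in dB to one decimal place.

L(0) = 14.4 × 120 / 196 = 8.8163
20 log₁₀(8.8163) = 18.91 dB

18.9 dB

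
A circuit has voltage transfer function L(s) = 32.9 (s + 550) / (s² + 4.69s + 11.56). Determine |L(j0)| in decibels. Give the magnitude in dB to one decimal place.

L(0) = 32.9 × 550 / 11.56 = 1565.3
20 log₁₀(1565.3) = 63.89 dB

63.9 dB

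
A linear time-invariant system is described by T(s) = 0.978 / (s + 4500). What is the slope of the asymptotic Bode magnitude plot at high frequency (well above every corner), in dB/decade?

-20 dB/decade

With 0 zeros and 1 pole, the high-frequency asymptotic slope is 20 × (0 − 1) = -20 dB/decade.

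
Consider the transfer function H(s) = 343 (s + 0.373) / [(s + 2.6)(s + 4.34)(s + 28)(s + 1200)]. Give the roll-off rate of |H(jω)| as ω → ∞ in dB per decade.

-60 dB/decade

With 1 zero and 4 poles, the high-frequency asymptotic slope is 20 × (1 − 4) = -60 dB/decade.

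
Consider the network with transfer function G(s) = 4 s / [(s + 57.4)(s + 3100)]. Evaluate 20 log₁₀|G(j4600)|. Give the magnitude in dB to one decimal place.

|j4600| = 4600
|j4600 + 57.4| = √(4600² + 57.4²) = 4600
|j4600 + 3100| = √(4600² + 3100²) = 5547
|G(j4600)| = 4 × 4600 / (4600 × 5547) = 0.00072105
20 log₁₀(0.00072105) = -62.84 dB

-62.8 dB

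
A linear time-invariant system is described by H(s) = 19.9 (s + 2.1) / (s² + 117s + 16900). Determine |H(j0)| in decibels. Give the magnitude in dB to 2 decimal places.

H(0) = 19.9 × 2.1 / 16900 = 0.0024728
20 log₁₀(0.0024728) = -52.136 dB

-52.14 dB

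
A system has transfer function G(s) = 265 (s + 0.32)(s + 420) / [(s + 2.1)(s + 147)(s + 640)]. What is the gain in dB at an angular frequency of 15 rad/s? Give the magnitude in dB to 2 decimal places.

|j15 + 0.32| = √(15² + 0.32²) = 15
|j15 + 420| = √(15² + 420²) = 420.3
|j15 + 2.1| = √(15² + 2.1²) = 15.15
|j15 + 147| = √(15² + 147²) = 147.8
|j15 + 640| = √(15² + 640²) = 640.2
|G(j15)| = 265 × 15 × 420.3 / (15.15 × 147.8 × 640.2) = 1.1662
20 log₁₀(1.1662) = 1.336 dB

1.34 dB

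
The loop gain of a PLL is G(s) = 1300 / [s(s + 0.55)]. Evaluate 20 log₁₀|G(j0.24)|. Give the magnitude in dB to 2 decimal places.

79.11 dB

|j0.24 + 0.55| = √(0.24² + 0.55²) = 0.6001
|j0.24| = 0.24
|G(j0.24)| = 1300 / (0.6001 × 0.24) = 9026.5
20 log₁₀(9026.5) = 79.110 dB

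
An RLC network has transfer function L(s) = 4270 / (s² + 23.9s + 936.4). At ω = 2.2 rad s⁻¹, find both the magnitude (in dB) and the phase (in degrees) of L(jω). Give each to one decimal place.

|L| = 13.2 dB, ∠L = -3.2°

|(j2.2)² + 23.9(j2.2) + 936.4| = |931.56 + j52.58| = 933
|L(j2.2)| = 4270 / 933 = 4.5764
20 log₁₀(4.5764) = 13.21 dB
∠[(j2.2)² + 23.9(j2.2) + 936.4] = ∠[931.56 + j52.58] = 3.23°
∠L(j2.2) = −3.23° = -3.23°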